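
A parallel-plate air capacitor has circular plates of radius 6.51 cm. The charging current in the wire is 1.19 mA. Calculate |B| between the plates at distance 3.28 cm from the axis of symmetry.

No conduction current crosses the gap, so I_d there equals the 1.19×10^-3 A in the leads.
An Ampèrian loop of radius r encloses a fraction (r/R)² of I_d. Then B·2πr = μ₀ I_d (r/R)², giving B = μ₀ I_d r/(2πR²) = 1.84×10^-9 T.

1.84×10^-9 T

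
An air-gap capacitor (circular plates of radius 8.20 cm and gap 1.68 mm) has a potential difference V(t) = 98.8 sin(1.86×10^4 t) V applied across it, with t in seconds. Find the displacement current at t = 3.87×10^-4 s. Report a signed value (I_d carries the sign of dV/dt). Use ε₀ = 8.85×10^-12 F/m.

C = ε₀A/d = (8.85×10^-12)(0.02112)/(1.68×10^-3) = 1.113×10^-10 F. dV/dt = V₀ω·cos(ωt); at ωt = 7.1982 rad this factor is 0.6098.
I_d = C dV/dt = (1.113×10^-10)(98.8)(1.86×10^4)(0.6098) = 1.25×10^-4 A.

1.25×10^-4 A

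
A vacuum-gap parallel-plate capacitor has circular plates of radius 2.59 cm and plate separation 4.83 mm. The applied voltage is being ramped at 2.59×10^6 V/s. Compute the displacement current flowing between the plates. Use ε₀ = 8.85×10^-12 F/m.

The field between the plates is E = V/d, so dE/dt = (2.59×10^6)/(4.83×10^-3 m) = 5.362×10^8 V/(m·s).
I_d = ε₀ A (dE/dt) = (8.85×10^-12)(2.107×10^-3)(5.362×10^8) = 1.00×10^-5 A.

1.00×10^-5 A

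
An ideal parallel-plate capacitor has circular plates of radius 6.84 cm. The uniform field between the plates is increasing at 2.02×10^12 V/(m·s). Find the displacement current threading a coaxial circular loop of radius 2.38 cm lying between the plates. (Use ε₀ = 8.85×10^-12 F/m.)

0.0318 A

Through the whole plate area (πR² = 0.01470 m²), I_d = ε₀ πR² dE/dt = 0.2628 A.
Since J_d is uniform, the enclosed fraction is (r/R)² = 0.1211, giving I_d,enc = 0.0318 A.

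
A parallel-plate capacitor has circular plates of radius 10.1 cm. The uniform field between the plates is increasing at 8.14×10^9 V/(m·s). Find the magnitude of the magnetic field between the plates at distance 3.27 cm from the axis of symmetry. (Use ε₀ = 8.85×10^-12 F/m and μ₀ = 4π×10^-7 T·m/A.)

1.48×10^-9 T

I_d = ε₀ dΦ_E/dt = ε₀ πR² (dE/dt) = (8.85×10^-12)(0.03205)(8.14×10^9) = 2.309×10^-3 A through the full plate area.
An Ampèrian loop of radius r encloses a fraction (r/R)² of I_d. Then B·2πr = μ₀ I_d (r/R)², giving B = μ₀ I_d r/(2πR²) = 1.48×10^-9 T.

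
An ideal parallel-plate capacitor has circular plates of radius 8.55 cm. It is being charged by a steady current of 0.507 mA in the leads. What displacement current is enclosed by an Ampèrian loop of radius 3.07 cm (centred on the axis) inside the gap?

6.54×10^-5 A

By continuity the displacement current in the gap matches the conduction current: I_d = 5.07×10^-4 A.
Since J_d is uniform, the enclosed fraction is (r/R)² = 0.1289, giving I_d,enc = 6.54×10^-5 A.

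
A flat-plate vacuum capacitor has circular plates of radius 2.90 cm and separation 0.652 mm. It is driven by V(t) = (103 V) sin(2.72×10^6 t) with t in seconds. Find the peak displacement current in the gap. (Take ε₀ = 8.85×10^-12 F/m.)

0.0100 A

The displacement current equals the conduction current C dV/dt, which peaks at C V₀ ω.
With C = ε₀A/d = (8.85×10^-12)(2.642×10^-3)/(6.52×10^-4) = 3.586×10^-11 F and ω = 2.72×10^6 rad/s, I_d,max = (3.586×10^-11)(103)(2.72×10^6) = 0.0100 A.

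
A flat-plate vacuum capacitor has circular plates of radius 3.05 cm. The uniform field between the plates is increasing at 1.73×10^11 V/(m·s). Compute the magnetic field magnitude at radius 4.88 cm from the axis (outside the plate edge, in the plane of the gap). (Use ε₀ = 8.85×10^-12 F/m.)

I_d = ε₀ dΦ_E/dt = ε₀ πR² (dE/dt) = (8.85×10^-12)(2.922×10^-3)(1.73×10^11) = 4.474×10^-3 A through the full plate area.
Outside the plates the loop encloses all of I_d, so B·2πr = μ₀ I_d and B = 1.83×10^-8 T.

1.83×10^-8 T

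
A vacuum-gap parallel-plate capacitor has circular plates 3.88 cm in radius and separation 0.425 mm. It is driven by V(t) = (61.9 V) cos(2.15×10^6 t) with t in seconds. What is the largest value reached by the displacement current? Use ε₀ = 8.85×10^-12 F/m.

0.0131 A

C = ε₀A/d = (8.85×10^-12)(4.729×10^-3)/(4.25×10^-4) = 9.847×10^-11 F; ω = 2.15×10^6 rad/s.
I_d = C dV/dt, so |I_d|_max = C V₀ ω = (9.847×10^-11)(61.9)(2.15×10^6) = 0.0131 A.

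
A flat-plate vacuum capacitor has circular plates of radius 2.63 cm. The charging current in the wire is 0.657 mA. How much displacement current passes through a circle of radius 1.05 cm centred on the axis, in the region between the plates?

1.05×10^-4 A

By continuity the displacement current in the gap matches the conduction current: I_d = 6.57×10^-4 A.
The field is uniform, so I_d,enc = I_d (r/R)² = (6.57×10^-4)(1.05/2.63)² = 1.05×10^-4 A.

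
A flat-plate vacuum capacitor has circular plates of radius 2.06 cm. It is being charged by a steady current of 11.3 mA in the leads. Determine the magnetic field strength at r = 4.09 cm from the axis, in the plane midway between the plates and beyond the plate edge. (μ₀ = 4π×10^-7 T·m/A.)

Between the plates the displacement current equals the wire current: I_d = 11.3 mA = 0.0113 A.
For r ≥ R the full I_d is enclosed: B = μ₀ I_d/(2πr) = (4π×10^-7)(0.0113)/(2π·0.0409) = 5.53×10^-8 T.

5.53×10^-8 T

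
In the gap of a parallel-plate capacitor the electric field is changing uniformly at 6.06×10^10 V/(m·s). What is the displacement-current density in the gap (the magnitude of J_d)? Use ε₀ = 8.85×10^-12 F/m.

The displacement-current density is ε₀ ∂E/∂t = (8.85×10^-12)(6.06×10^10) = 0.536 A/m².

0.536 A/m²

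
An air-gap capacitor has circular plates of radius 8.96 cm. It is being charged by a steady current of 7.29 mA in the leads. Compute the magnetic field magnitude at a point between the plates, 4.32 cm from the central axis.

7.85×10^-9 T

By continuity the displacement current in the gap matches the conduction current: I_d = 7.29×10^-3 A.
For r < R the Ampère–Maxwell law gives B(2πr) = μ₀ I_d (r²/R²), so B = μ₀ I_d r/(2πR²) = (4π×10^-7)(7.29×10^-3)(0.0432)/(2π·0.0896²) = 7.85×10^-9 T.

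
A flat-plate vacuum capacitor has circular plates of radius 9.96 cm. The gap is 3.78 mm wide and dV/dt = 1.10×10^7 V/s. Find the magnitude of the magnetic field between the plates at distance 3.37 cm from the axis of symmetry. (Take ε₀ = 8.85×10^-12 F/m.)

5.45×10^-10 T

dE/dt = (dV/dt)/d = 2.910×10^9 V/(m·s); I_d = ε₀(πR²)(dE/dt) = (8.85×10^-12)(0.03117)(2.910×10^9) = 8.027×10^-4 A.
An Ampèrian loop of radius r encloses a fraction (r/R)² of I_d. Then B·2πr = μ₀ I_d (r/R)², giving B = μ₀ I_d r/(2πR²) = 5.45×10^-10 T.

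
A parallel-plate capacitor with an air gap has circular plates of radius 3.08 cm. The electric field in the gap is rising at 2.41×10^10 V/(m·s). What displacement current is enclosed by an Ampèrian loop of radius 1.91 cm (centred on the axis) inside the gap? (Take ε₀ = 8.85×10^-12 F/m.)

2.44×10^-4 A

Total displacement current: I_d = ε₀(πR²)(dE/dt) = (8.85×10^-12)(2.980×10^-3)(2.41×10^10) = 6.356×10^-4 A.
Through an area πr² the displacement current is I_d·(πr²/πR²) = I_d (r/R)² = 2.44×10^-4 A.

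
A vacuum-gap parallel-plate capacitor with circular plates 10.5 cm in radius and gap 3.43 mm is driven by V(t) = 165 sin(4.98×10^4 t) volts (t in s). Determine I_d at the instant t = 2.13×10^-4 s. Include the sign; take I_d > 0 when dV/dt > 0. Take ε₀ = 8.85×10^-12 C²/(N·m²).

-2.78×10^-4 A

C = ε₀A/d = (8.85×10^-12)(0.03464)/(3.43×10^-3) = 8.938×10^-11 F. dV/dt = V₀ω·cos(ωt); at ωt = 10.6074 rad this factor is -0.3785.
I_d = C dV/dt = (8.938×10^-11)(165)(4.98×10^4)(-0.3785) = -2.78×10^-4 A.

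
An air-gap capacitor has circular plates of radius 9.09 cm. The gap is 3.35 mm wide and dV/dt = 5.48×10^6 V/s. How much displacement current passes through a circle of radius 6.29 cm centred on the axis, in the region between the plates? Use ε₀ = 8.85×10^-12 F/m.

dE/dt = (dV/dt)/d = 1.636×10^9 V/(m·s); I_d = ε₀(πR²)(dE/dt) = (8.85×10^-12)(0.02596)(1.636×10^9) = 3.759×10^-4 A.
Since J_d is uniform, the enclosed fraction is (r/R)² = 0.4788, giving I_d,enc = 1.80×10^-4 A.

1.80×10^-4 A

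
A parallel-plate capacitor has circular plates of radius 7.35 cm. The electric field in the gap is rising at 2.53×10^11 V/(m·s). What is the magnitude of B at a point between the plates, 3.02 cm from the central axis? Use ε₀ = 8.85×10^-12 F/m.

I_d = ε₀ dΦ_E/dt = ε₀ πR² (dE/dt) = (8.85×10^-12)(0.01697)(2.53×10^11) = 0.03800 A through the full plate area.
For r < R the Ampère–Maxwell law gives B(2πr) = μ₀ I_d (r²/R²), so B = μ₀ I_d r/(2πR²) = (4π×10^-7)(0.03800)(0.0302)/(2π·0.0735²) = 4.25×10^-8 T.

4.25×10^-8 T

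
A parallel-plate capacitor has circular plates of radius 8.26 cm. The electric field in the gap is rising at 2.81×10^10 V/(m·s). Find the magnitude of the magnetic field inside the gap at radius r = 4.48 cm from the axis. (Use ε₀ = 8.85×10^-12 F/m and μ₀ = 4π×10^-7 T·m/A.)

7.00×10^-9 T

Total displacement current: I_d = ε₀(πR²)(dE/dt) = (8.85×10^-12)(0.02143)(2.81×10^10) = 5.329×10^-3 A.
An Ampèrian loop of radius r encloses a fraction (r/R)² of I_d. Then B·2πr = μ₀ I_d (r/R)², giving B = μ₀ I_d r/(2πR²) = 7.00×10^-9 T.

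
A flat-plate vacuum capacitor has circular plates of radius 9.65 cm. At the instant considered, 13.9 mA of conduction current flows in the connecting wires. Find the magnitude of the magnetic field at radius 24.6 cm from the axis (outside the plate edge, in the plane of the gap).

No conduction current crosses the gap, so I_d there equals the 0.0139 A in the leads.
With r > R the enclosed displacement current is the full I_d; B = μ₀ I_d / (2πr) = 1.13×10^-8 T.

1.13×10^-8 T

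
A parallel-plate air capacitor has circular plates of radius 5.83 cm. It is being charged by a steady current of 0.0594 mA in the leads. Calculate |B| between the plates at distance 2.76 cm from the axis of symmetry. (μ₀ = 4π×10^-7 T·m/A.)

By continuity the displacement current in the gap matches the conduction current: I_d = 5.94×10^-5 A.
For r < R the Ampère–Maxwell law gives B(2πr) = μ₀ I_d (r²/R²), so B = μ₀ I_d r/(2πR²) = (4π×10^-7)(5.94×10^-5)(0.0276)/(2π·0.0583²) = 9.65×10^-11 T.

9.65×10^-11 T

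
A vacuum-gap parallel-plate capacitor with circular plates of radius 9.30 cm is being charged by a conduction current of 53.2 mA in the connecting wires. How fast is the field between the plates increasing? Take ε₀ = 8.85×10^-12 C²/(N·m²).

2.21×10^11 V/(m·s)

The displacement current between the plates equals the conduction current, I_d = 53.2 mA.
Inverting I_d = ε₀ A dE/dt gives dE/dt = 0.0532 / (8.85×10^-12 · 0.02717) = 2.21×10^11 V/(m·s).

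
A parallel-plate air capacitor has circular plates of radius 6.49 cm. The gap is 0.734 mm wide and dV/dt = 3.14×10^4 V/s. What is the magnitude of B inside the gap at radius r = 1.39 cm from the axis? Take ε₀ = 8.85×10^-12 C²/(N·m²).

I_d = C dV/dt with C = ε₀πR²/d = 1.595×10^-10 F, so I_d = (1.595×10^-10)(3.14×10^4) = 5.008×10^-6 A.
∮B·dl = μ₀ I_d,enc with I_d,enc = I_d r²/R² = 2.297×10^-7 A; so B = μ₀ I_d,enc/(2πr) = 3.31×10^-12 T.

3.31×10^-12 T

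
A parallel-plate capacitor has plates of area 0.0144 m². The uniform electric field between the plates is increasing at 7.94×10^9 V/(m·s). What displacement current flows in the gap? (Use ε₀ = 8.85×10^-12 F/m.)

1.01×10^-3 A

With a uniform field, Φ_E = EA, so I_d = ε₀ A dE/dt = 1.01×10^-3 A.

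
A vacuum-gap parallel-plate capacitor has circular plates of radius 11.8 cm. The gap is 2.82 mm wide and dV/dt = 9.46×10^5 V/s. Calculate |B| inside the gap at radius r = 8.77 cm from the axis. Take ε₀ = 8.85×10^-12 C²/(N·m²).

With E = V/d, dE/dt = 3.355×10^8 V/(m·s) and πR² = 0.04374 m², giving I_d = ε₀ πR² dE/dt = 1.299×10^-4 A.
For r < R the Ampère–Maxwell law gives B(2πr) = μ₀ I_d (r²/R²), so B = μ₀ I_d r/(2πR²) = (4π×10^-7)(1.299×10^-4)(0.0877)/(2π·0.118²) = 1.64×10^-10 T.

1.64×10^-10 T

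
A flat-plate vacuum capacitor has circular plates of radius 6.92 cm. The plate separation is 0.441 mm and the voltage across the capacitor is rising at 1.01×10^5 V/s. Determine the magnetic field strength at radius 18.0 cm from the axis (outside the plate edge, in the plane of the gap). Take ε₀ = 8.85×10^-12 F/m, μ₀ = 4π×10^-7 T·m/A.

With E = V/d, dE/dt = 2.290×10^8 V/(m·s) and πR² = 0.01504 m², giving I_d = ε₀ πR² dE/dt = 3.048×10^-5 A.
With r > R the enclosed displacement current is the full I_d; B = μ₀ I_d / (2πr) = 3.39×10^-11 T.

3.39×10^-11 T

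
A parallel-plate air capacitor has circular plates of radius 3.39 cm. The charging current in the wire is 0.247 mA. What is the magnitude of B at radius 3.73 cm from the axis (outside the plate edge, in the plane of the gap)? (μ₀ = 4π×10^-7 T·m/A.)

By continuity the displacement current in the gap matches the conduction current: I_d = 2.47×10^-4 A.
Outside the plates the loop encloses all of I_d, so B·2πr = μ₀ I_d and B = 1.32×10^-9 T.

1.32×10^-9 T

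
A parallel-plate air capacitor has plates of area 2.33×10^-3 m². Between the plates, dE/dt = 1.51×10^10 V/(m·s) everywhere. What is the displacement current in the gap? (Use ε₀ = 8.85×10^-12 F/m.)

I_d = ε₀ A (dE/dt) = (8.85×10^-12)(2.33×10^-3 m²)(1.51×10^10) = 3.11×10^-4 A.

3.11×10^-4 A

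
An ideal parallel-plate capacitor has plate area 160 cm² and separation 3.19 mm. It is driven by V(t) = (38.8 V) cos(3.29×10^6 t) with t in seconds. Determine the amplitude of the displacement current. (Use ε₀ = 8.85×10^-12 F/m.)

(dE/dt)_max = V₀ω/d = 4.002×10^10 V/(m·s); ω = 3.29×10^6 rad/s.
I_d,max = ε₀ A (dE/dt)_max = (8.85×10^-12)(0.0160)(4.002×10^10) = 5.67×10^-3 A.

5.67×10^-3 A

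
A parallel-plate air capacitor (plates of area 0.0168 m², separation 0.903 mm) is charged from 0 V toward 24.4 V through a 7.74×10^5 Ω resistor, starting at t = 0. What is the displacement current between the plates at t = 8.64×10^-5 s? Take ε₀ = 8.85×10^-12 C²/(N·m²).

With C = ε₀A/d = (8.85×10^-12)(0.0168)/(9.03×10^-4) = 1.647×10^-10 F, the time constant is τ = RC = 1.275×10^-4 s, so t/τ = 0.6776 and e^(−t/τ) = 0.5078.
I_d = I_cond = (V₀/R) e^(−t/τ) = (3.152×10^-5)(0.5078) = 1.60×10^-5 A.

1.60×10^-5 A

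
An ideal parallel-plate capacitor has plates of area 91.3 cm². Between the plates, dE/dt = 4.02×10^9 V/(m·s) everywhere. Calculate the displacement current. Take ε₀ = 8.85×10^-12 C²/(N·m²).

3.25×10^-4 A

I_d = ε₀ A (dE/dt) = (8.85×10^-12)(9.13×10^-3 m²)(4.02×10^9) = 3.25×10^-4 A.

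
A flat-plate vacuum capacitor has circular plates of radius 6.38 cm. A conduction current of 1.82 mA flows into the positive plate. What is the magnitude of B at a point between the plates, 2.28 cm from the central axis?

Between the plates the displacement current equals the wire current: I_d = 1.82 mA = 1.82×10^-3 A.
An Ampèrian loop of radius r encloses a fraction (r/R)² of I_d. Then B·2πr = μ₀ I_d (r/R)², giving B = μ₀ I_d r/(2πR²) = 2.04×10^-9 T.

2.04×10^-9 T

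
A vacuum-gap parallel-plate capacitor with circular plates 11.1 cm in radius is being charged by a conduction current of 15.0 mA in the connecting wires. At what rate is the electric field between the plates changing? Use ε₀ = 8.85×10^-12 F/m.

4.38×10^10 V/(m·s)

The displacement current between the plates equals the conduction current, I_d = 15.0 mA.
Then dE/dt = I_d/(ε₀A) = 4.38×10^10 V/(m·s).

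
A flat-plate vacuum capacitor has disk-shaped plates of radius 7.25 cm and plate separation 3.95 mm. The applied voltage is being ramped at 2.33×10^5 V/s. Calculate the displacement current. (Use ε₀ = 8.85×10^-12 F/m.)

C = ε₀A/d = (8.85×10^-12)(0.01651)/(3.95×10^-3) = 3.699×10^-11 F.
I_d = C dV/dt = (3.699×10^-11)(2.33×10^5) = 8.62×10^-6 A.

8.62×10^-6 A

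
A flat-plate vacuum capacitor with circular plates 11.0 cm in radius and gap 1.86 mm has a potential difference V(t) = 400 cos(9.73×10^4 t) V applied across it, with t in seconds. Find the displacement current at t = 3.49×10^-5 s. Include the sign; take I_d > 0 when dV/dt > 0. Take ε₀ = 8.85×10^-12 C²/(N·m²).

dE/dt = (V₀ω/d)·−sin(ωt) with ωt = 3.39577 rad: (400)(9.73×10^4)(0.2514)/(1.86×10^-3) = 5.260×10^9 V/(m·s).
I_d = ε₀ A dE/dt = (8.85×10^-12)(0.03801)(5.260×10^9) = 1.77×10^-3 A.

1.77×10^-3 A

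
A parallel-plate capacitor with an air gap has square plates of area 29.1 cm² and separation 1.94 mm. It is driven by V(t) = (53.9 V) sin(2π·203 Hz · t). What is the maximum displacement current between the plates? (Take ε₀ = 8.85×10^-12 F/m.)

The displacement current equals the conduction current C dV/dt, which peaks at C V₀ ω.
With C = ε₀A/d = (8.85×10^-12)(2.91×10^-3)/(1.94×10^-3) = 1.328×10^-11 F and ω = 2πf = 1275 rad/s, I_d,max = (1.328×10^-11)(53.9)(1275) = 9.13×10^-7 A.

9.13×10^-7 A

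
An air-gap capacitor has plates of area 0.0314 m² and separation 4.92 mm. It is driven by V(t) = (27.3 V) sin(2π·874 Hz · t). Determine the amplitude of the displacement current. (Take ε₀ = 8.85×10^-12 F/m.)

The displacement current equals the conduction current C dV/dt, which peaks at C V₀ ω.
With C = ε₀A/d = (8.85×10^-12)(0.0314)/(4.92×10^-3) = 5.648×10^-11 F and ω = 2πf = 5492 rad/s, I_d,max = (5.648×10^-11)(27.3)(5492) = 8.47×10^-6 A.

8.47×10^-6 A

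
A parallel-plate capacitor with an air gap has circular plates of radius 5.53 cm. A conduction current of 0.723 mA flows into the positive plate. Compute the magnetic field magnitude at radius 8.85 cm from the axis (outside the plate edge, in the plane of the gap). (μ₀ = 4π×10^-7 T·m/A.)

Between the plates the displacement current equals the wire current: I_d = 0.723 mA = 7.23×10^-4 A.
With r > R the enclosed displacement current is the full I_d; B = μ₀ I_d / (2πr) = 1.63×10^-9 T.

1.63×10^-9 T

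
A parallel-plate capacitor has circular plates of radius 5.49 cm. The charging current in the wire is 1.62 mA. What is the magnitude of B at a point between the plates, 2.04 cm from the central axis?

No conduction current crosses the gap, so I_d there equals the 1.62×10^-3 A in the leads.
An Ampèrian loop of radius r encloses a fraction (r/R)² of I_d. Then B·2πr = μ₀ I_d (r/R)², giving B = μ₀ I_d r/(2πR²) = 2.19×10^-9 T.

2.19×10^-9 T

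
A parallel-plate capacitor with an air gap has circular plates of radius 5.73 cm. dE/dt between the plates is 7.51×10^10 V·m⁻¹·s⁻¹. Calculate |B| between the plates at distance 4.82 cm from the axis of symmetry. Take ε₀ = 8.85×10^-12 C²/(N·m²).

I_d = ε₀ dΦ_E/dt = ε₀ πR² (dE/dt) = (8.85×10^-12)(0.01031)(7.51×10^10) = 6.852×10^-3 A through the full plate area.
∮B·dl = μ₀ I_d,enc with I_d,enc = I_d r²/R² = 4.848×10^-3 A; so B = μ₀ I_d,enc/(2πr) = 2.01×10^-8 T.

2.01×10^-8 T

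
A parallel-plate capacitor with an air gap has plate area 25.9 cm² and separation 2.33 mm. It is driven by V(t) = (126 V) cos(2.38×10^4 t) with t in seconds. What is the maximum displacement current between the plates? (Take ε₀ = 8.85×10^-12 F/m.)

(dE/dt)_max = V₀ω/d = 1.287×10^9 V/(m·s); ω = 2.38×10^4 rad/s.
I_d,max = ε₀ A (dE/dt)_max = (8.85×10^-12)(2.59×10^-3)(1.287×10^9) = 2.95×10^-5 A.

2.95×10^-5 A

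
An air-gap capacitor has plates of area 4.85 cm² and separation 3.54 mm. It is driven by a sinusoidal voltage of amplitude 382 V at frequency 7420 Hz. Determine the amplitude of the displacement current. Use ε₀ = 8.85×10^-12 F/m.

2.16×10^-5 A

C = ε₀A/d = (8.85×10^-12)(4.85×10^-4)/(3.54×10^-3) = 1.212×10^-12 F; ω = 2πf = 4.662×10^4 rad/s.
I_d = C dV/dt, so |I_d|_max = C V₀ ω = (1.212×10^-12)(382)(4.662×10^4) = 2.16×10^-5 A.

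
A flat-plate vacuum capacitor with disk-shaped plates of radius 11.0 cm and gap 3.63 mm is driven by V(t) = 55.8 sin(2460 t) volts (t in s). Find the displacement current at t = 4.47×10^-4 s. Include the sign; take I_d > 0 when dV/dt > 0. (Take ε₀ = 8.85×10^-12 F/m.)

5.77×10^-6 A

dV/dt = (55.8)(2460)·cos(1.09962) = 6.231×10^4 V/s.
I_d = C dV/dt with C = ε₀A/d = (8.85×10^-12)(0.03801)/(3.63×10^-3) = 9.267×10^-11 F, so I_d = (9.267×10^-11)(6.231×10^4) = 5.77×10^-6 A.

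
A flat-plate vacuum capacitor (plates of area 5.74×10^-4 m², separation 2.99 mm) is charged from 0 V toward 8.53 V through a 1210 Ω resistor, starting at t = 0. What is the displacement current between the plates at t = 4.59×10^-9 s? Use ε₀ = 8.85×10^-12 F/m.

7.56×10^-4 A

With C = ε₀A/d = (8.85×10^-12)(5.74×10^-4)/(2.99×10^-3) = 1.699×10^-12 F, the time constant is τ = RC = 2.056×10^-9 s, so t/τ = 2.232 and e^(−t/τ) = 0.1073.
I_d = I_cond = (V₀/R) e^(−t/τ) = (7.050×10^-3)(0.1073) = 7.56×10^-4 A.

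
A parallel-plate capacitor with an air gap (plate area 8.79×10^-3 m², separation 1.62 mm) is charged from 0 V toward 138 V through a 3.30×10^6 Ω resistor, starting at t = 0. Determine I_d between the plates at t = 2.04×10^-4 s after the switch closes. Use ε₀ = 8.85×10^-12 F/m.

1.15×10^-5 A

With C = ε₀A/d = (8.85×10^-12)(8.79×10^-3)/(1.62×10^-3) = 4.802×10^-11 F, the time constant is τ = RC = 1.585×10^-4 s, so t/τ = 1.287 and e^(−t/τ) = 0.2761.
I_d = I_cond = (V₀/R) e^(−t/τ) = (4.182×10^-5)(0.2761) = 1.15×10^-5 A.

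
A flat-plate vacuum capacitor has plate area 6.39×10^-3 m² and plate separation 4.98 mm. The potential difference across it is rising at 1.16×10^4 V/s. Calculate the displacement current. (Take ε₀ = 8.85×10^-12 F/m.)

C = ε₀A/d = (8.85×10^-12)(6.39×10^-3)/(4.98×10^-3) = 1.136×10^-11 F.
I_d = C dV/dt = (1.136×10^-11)(1.16×10^4) = 1.32×10^-7 A.

1.32×10^-7 A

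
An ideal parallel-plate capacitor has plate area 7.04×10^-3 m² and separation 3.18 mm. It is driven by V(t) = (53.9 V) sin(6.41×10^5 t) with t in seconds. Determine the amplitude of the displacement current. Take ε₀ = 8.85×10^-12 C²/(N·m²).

6.77×10^-4 A

C = ε₀A/d = (8.85×10^-12)(7.04×10^-3)/(3.18×10^-3) = 1.959×10^-11 F; ω = 6.41×10^5 rad/s.
I_d = C dV/dt, so |I_d|_max = C V₀ ω = (1.959×10^-11)(53.9)(6.41×10^5) = 6.77×10^-4 A.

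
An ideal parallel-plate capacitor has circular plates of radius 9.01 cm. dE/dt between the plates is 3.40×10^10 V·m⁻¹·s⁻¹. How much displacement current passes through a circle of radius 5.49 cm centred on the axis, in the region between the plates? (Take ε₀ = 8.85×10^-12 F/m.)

2.85×10^-3 A

Total displacement current: I_d = ε₀(πR²)(dE/dt) = (8.85×10^-12)(0.02550)(3.40×10^10) = 7.673×10^-3 A.
Through an area πr² the displacement current is I_d·(πr²/πR²) = I_d (r/R)² = 2.85×10^-3 A.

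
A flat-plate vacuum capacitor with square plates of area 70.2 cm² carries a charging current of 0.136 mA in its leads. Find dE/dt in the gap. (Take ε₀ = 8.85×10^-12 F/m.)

2.19×10^9 V/(m·s)

Charge continuity gives I_d = I = 1.36×10^-4 A between the plates.
Inverting I_d = ε₀ A dE/dt gives dE/dt = 1.36×10^-4 / (8.85×10^-12 · 7.02×10^-3) = 2.19×10^9 V/(m·s).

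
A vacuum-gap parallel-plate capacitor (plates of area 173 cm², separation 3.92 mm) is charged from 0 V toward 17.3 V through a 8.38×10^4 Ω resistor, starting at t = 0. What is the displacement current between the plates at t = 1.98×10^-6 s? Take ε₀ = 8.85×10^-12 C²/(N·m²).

C = ε₀A/d = (8.85×10^-12)(0.0173)/(3.92×10^-3) = 3.906×10^-11 F, so τ = RC = 3.273×10^-6 s.
The conduction current is I(t) = (V₀/R) e^(−t/τ), and the displacement current between the plates equals it.
t/τ = 0.6049; I_d = (17.3/8.38×10^4) · e^(−0.6049) = (2.064×10^-4)(0.5461) = 1.13×10^-4 A.

1.13×10^-4 A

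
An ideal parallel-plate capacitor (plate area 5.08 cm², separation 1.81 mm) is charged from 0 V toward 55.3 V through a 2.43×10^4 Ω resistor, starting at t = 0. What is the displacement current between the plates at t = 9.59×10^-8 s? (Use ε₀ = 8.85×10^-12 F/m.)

C = ε₀A/d = (8.85×10^-12)(5.08×10^-4)/(1.81×10^-3) = 2.484×10^-12 F and τ = RC = 6.036×10^-8 s. I_d in the gap equals the RC charging current.
I_d(t) = (V₀/R) e^(−t/τ) = 2.276×10^-3 · e^(−1.589) = 4.65×10^-4 A.

4.65×10^-4 A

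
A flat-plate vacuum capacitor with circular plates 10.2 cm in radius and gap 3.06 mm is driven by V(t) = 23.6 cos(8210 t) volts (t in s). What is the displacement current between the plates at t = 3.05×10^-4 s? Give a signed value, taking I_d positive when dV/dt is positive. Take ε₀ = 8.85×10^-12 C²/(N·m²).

-1.09×10^-5 A

dV/dt = (23.6)(8210)·−sin(2.50405) = -1.153×10^5 V/s.
I_d = C dV/dt with C = ε₀A/d = (8.85×10^-12)(0.03269)/(3.06×10^-3) = 9.454×10^-11 F, so I_d = (9.454×10^-11)(-1.153×10^5) = -1.09×10^-5 A.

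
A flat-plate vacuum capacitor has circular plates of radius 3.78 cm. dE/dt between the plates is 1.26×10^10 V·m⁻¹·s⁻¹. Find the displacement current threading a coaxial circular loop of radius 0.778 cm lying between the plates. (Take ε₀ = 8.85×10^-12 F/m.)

2.12×10^-5 A

Total displacement current: I_d = ε₀(πR²)(dE/dt) = (8.85×10^-12)(4.489×10^-3)(1.26×10^10) = 5.006×10^-4 A.
Through an area πr² the displacement current is I_d·(πr²/πR²) = I_d (r/R)² = 2.12×10^-5 A.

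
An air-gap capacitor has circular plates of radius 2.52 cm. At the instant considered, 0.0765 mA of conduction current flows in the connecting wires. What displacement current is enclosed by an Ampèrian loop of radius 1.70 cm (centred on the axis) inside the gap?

By continuity the displacement current in the gap matches the conduction current: I_d = 7.65×10^-5 A.
Since J_d is uniform, the enclosed fraction is (r/R)² = 0.4551, giving I_d,enc = 3.48×10^-5 A.

3.48×10^-5 A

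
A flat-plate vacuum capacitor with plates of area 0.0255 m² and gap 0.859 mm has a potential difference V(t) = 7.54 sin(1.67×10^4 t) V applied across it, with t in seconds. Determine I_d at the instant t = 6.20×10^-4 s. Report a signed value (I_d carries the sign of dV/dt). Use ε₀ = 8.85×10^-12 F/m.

dV/dt = (7.54)(1.67×10^4)·cos(10.354) = -7.536×10^4 V/s.
I_d = C dV/dt with C = ε₀A/d = (8.85×10^-12)(0.0255)/(8.59×10^-4) = 2.627×10^-10 F, so I_d = (2.627×10^-10)(-7.536×10^4) = -1.98×10^-5 A.

-1.98×10^-5 A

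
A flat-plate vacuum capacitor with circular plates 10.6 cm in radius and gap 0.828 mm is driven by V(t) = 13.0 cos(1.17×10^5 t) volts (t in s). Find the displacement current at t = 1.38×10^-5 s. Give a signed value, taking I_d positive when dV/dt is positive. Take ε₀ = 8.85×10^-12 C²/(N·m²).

dE/dt = (V₀ω/d)·−sin(ωt) with ωt = 1.6146 rad: (13.0)(1.17×10^5)(-0.9990)/(8.28×10^-4) = -1.835×10^9 V/(m·s).
I_d = ε₀ A dE/dt = (8.85×10^-12)(0.03530)(-1.835×10^9) = -5.73×10^-4 A.

-5.73×10^-4 A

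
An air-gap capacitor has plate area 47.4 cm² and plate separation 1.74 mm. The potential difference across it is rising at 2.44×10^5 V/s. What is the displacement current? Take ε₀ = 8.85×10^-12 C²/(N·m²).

5.88×10^-6 A

The field between the plates is E = V/d, so dE/dt = (2.44×10^5)/(1.74×10^-3 m) = 1.402×10^8 V/(m·s).
I_d = ε₀ A (dE/dt) = (8.85×10^-12)(4.74×10^-3)(1.402×10^8) = 5.88×10^-6 A.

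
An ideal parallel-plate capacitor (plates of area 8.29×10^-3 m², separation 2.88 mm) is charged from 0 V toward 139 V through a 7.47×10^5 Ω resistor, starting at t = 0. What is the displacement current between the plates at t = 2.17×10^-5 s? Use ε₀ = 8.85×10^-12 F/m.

C = ε₀A/d = (8.85×10^-12)(8.29×10^-3)/(2.88×10^-3) = 2.547×10^-11 F, so τ = RC = 1.903×10^-5 s.
The conduction current is I(t) = (V₀/R) e^(−t/τ), and the displacement current between the plates equals it.
t/τ = 1.140; I_d = (139/7.47×10^5) · e^(−1.140) = (1.861×10^-4)(0.3198) = 5.95×10^-5 A.

5.95×10^-5 A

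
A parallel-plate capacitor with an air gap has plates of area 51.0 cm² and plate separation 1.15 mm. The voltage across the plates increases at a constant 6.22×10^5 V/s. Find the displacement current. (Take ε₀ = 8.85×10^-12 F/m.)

C = ε₀A/d = (8.85×10^-12)(5.10×10^-3)/(1.15×10^-3) = 3.925×10^-11 F.
I_d = C dV/dt = (3.925×10^-11)(6.22×10^5) = 2.44×10^-5 A.

2.44×10^-5 A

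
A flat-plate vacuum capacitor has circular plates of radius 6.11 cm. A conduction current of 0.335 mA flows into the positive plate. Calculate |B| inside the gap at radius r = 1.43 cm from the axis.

By continuity the displacement current in the gap matches the conduction current: I_d = 3.35×10^-4 A.
An Ampèrian loop of radius r encloses a fraction (r/R)² of I_d. Then B·2πr = μ₀ I_d (r/R)², giving B = μ₀ I_d r/(2πR²) = 2.57×10^-10 T.

2.57×10^-10 T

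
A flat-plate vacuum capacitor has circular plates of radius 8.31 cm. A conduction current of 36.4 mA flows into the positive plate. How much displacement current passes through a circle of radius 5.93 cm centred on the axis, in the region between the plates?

Between the plates the displacement current equals the wire current: I_d = 36.4 mA = 0.0364 A.
The field is uniform, so I_d,enc = I_d (r/R)² = (0.0364)(5.93/8.31)² = 0.0185 A.

0.0185 A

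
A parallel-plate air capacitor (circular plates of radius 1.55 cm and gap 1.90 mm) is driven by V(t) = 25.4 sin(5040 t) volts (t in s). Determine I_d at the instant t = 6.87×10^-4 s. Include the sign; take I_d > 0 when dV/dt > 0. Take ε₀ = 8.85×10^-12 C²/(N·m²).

-4.27×10^-7 A

C = ε₀A/d = (8.85×10^-12)(7.548×10^-4)/(1.90×10^-3) = 3.516×10^-12 F. dV/dt = V₀ω·cos(ωt); at ωt = 3.46248 rad this factor is -0.9490.
I_d = C dV/dt = (3.516×10^-12)(25.4)(5040)(-0.9490) = -4.27×10^-7 A.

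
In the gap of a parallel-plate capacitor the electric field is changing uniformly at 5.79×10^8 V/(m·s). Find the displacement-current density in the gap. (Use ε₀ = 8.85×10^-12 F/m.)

5.12×10^-3 A/m²

The displacement-current density is ε₀ ∂E/∂t = (8.85×10^-12)(5.79×10^8) = 5.12×10^-3 A/m².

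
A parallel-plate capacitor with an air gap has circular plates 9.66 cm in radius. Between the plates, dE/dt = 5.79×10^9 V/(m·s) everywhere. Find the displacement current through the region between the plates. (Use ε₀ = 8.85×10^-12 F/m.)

I_d = ε₀ A (dE/dt) = (8.85×10^-12)(0.02932 m²)(5.79×10^9) = 1.50×10^-3 A.

1.50×10^-3 A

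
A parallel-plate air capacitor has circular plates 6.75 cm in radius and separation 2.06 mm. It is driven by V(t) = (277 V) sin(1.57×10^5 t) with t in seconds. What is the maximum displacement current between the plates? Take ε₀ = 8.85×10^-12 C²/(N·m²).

The displacement current equals the conduction current C dV/dt, which peaks at C V₀ ω.
With C = ε₀A/d = (8.85×10^-12)(0.01431)/(2.06×10^-3) = 6.148×10^-11 F and ω = 1.57×10^5 rad/s, I_d,max = (6.148×10^-11)(277)(1.57×10^5) = 2.67×10^-3 A.

2.67×10^-3 A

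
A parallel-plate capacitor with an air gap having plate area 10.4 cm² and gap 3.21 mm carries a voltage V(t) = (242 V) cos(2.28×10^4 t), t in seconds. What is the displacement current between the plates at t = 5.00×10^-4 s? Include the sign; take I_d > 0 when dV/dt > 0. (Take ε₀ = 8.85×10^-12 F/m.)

dV/dt = (242)(2.28×10^4)·−sin(11.4) = 5.072×10^6 V/s.
I_d = C dV/dt with C = ε₀A/d = (8.85×10^-12)(1.04×10^-3)/(3.21×10^-3) = 2.867×10^-12 F, so I_d = (2.867×10^-12)(5.072×10^6) = 1.45×10^-5 A.

1.45×10^-5 A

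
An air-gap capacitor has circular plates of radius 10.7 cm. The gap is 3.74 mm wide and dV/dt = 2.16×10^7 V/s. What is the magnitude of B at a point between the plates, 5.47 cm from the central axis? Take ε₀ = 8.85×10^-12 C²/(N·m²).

1.76×10^-9 T

With E = V/d, dE/dt = 5.775×10^9 V/(m·s) and πR² = 0.03597 m², giving I_d = ε₀ πR² dE/dt = 1.838×10^-3 A.
∮B·dl = μ₀ I_d,enc with I_d,enc = I_d r²/R² = 4.803×10^-4 A; so B = μ₀ I_d,enc/(2πr) = 1.76×10^-9 T.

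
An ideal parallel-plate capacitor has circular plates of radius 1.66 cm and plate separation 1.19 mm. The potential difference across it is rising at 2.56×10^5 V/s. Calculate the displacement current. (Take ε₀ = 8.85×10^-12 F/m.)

E = V/d so dE/dt = (dV/dt)/d = 2.151×10^8 V/(m·s), and I_d = ε₀ A dE/dt = (8.85×10^-12)(8.657×10^-4)(2.151×10^8) = 1.65×10^-6 A.

1.65×10^-6 A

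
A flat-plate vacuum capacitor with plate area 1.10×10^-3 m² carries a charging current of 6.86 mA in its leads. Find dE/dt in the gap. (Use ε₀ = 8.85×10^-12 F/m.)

7.05×10^11 V/(m·s)

Charge continuity gives I_d = I = 6.86×10^-3 A between the plates.
Since I_d = ε₀ A dE/dt, dE/dt = I_d/(ε₀A) = (6.86×10^-3)/((8.85×10^-12)(1.10×10^-3)) = 7.05×10^11 V/(m·s).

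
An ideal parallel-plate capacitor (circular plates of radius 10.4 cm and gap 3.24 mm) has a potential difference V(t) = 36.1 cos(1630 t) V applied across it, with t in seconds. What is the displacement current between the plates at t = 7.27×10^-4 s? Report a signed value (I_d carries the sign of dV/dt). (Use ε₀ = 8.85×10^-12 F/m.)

-5.06×10^-6 A

dE/dt = (V₀ω/d)·−sin(ωt) with ωt = 1.18501 rad: (36.1)(1630)(-0.9265)/(3.24×10^-3) = -1.683×10^7 V/(m·s).
I_d = ε₀ A dE/dt = (8.85×10^-12)(0.03398)(-1.683×10^7) = -5.06×10^-6 A.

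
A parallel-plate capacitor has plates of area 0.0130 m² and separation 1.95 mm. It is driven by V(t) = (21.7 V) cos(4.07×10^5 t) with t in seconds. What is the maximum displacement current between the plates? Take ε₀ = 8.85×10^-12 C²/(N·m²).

5.21×10^-4 A

The displacement current equals the conduction current C dV/dt, which peaks at C V₀ ω.
With C = ε₀A/d = (8.85×10^-12)(0.0130)/(1.95×10^-3) = 5.900×10^-11 F and ω = 4.07×10^5 rad/s, I_d,max = (5.900×10^-11)(21.7)(4.07×10^5) = 5.21×10^-4 A.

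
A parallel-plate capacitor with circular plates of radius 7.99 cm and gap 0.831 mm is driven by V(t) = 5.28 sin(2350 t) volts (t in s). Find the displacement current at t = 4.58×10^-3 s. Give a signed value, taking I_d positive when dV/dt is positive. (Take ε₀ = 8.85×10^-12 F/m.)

dV/dt = (5.28)(2350)·cos(10.763) = -2860 V/s.
I_d = C dV/dt with C = ε₀A/d = (8.85×10^-12)(0.02006)/(8.31×10^-4) = 2.136×10^-10 F, so I_d = (2.136×10^-10)(-2860) = -6.11×10^-7 A.

-6.11×10^-7 A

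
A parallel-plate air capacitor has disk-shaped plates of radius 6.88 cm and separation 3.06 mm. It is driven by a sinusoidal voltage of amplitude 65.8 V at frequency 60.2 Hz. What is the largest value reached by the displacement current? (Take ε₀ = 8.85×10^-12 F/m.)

1.07×10^-6 A

C = ε₀A/d = (8.85×10^-12)(0.01487)/(3.06×10^-3) = 4.301×10^-11 F; ω = 2πf = 378.2 rad/s.
I_d = C dV/dt, so |I_d|_max = C V₀ ω = (4.301×10^-11)(65.8)(378.2) = 1.07×10^-6 A.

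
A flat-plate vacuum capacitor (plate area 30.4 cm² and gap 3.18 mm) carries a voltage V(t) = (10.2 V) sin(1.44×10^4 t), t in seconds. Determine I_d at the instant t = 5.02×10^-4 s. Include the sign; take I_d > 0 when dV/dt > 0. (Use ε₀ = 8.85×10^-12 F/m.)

dE/dt = (V₀ω/d)·cos(ωt) with ωt = 7.2288 rad: (10.2)(1.44×10^4)(0.5852)/(3.18×10^-3) = 2.703×10^7 V/(m·s).
I_d = ε₀ A dE/dt = (8.85×10^-12)(3.04×10^-3)(2.703×10^7) = 7.27×10^-7 A.

7.27×10^-7 A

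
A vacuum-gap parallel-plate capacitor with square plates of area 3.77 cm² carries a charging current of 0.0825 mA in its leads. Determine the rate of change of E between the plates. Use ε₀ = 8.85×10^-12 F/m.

By continuity, I_d in the gap equals the 0.0825 mA flowing in the wire.
Then dE/dt = I_d/(ε₀A) = 2.47×10^10 V/(m·s).

2.47×10^10 V/(m·s)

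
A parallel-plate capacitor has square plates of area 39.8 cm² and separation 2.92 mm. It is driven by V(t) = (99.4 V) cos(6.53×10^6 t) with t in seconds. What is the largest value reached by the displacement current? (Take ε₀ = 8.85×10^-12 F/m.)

C = ε₀A/d = (8.85×10^-12)(3.98×10^-3)/(2.92×10^-3) = 1.206×10^-11 F; ω = 6.53×10^6 rad/s.
I_d = C dV/dt, so |I_d|_max = C V₀ ω = (1.206×10^-11)(99.4)(6.53×10^6) = 7.83×10^-3 A.

7.83×10^-3 A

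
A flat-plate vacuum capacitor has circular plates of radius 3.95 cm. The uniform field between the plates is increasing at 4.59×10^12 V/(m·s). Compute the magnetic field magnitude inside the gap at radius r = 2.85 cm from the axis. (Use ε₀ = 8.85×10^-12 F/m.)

Through the whole plate area (πR² = 4.902×10^-3 m²), I_d = ε₀ πR² dE/dt = 0.1991 A.
∮B·dl = μ₀ I_d,enc with I_d,enc = I_d r²/R² = 0.1036 A; so B = μ₀ I_d,enc/(2πr) = 7.27×10^-7 T.

7.27×10^-7 T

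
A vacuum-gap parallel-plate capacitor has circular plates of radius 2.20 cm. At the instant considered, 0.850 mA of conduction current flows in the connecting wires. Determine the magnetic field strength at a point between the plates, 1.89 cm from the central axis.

6.64×10^-9 T

No conduction current crosses the gap, so I_d there equals the 8.50×10^-4 A in the leads.
∮B·dl = μ₀ I_d,enc with I_d,enc = I_d r²/R² = 6.273×10^-4 A; so B = μ₀ I_d,enc/(2πr) = 6.64×10^-9 T.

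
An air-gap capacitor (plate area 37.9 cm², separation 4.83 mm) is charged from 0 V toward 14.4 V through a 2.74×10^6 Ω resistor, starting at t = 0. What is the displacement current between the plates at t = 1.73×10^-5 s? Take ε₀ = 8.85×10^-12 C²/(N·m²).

2.12×10^-6 A

C = ε₀A/d = (8.85×10^-12)(3.79×10^-3)/(4.83×10^-3) = 6.944×10^-12 F, so τ = RC = 1.903×10^-5 s.
The conduction current is I(t) = (V₀/R) e^(−t/τ), and the displacement current between the plates equals it.
t/τ = 0.9091; I_d = (14.4/2.74×10^6) · e^(−0.9091) = (5.255×10^-6)(0.4029) = 2.12×10^-6 A.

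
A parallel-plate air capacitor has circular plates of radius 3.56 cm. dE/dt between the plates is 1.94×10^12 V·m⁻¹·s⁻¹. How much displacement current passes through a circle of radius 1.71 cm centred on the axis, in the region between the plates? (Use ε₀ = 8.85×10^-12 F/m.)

0.0158 A

Total displacement current: I_d = ε₀(πR²)(dE/dt) = (8.85×10^-12)(3.982×10^-3)(1.94×10^12) = 0.06837 A.
The field is uniform, so I_d,enc = I_d (r/R)² = (0.06837)(1.71/3.56)² = 0.0158 A.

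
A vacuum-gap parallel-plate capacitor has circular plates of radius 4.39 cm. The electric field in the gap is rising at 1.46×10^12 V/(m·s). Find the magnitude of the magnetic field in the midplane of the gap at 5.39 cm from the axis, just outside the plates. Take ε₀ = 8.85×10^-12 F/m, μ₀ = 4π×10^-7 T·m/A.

I_d = ε₀ dΦ_E/dt = ε₀ πR² (dE/dt) = (8.85×10^-12)(6.055×10^-3)(1.46×10^12) = 0.07824 A through the full plate area.
With r > R the enclosed displacement current is the full I_d; B = μ₀ I_d / (2πr) = 2.90×10^-7 T.

2.90×10^-7 T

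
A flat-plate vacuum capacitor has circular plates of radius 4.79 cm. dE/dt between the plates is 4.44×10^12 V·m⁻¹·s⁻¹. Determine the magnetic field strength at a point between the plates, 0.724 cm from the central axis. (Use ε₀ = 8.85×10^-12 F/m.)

1.79×10^-7 T

Through the whole plate area (πR² = 7.208×10^-3 m²), I_d = ε₀ πR² dE/dt = 0.2832 A.
∮B·dl = μ₀ I_d,enc with I_d,enc = I_d r²/R² = 6.470×10^-3 A; so B = μ₀ I_d,enc/(2πr) = 1.79×10^-7 T.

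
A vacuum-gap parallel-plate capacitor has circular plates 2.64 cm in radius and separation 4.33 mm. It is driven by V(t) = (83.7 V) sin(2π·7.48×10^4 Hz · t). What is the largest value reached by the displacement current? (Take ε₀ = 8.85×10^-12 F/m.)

The displacement current equals the conduction current C dV/dt, which peaks at C V₀ ω.
With C = ε₀A/d = (8.85×10^-12)(2.190×10^-3)/(4.33×10^-3) = 4.476×10^-12 F and ω = 2πf = 4.700×10^5 rad/s, I_d,max = (4.476×10^-12)(83.7)(4.700×10^5) = 1.76×10^-4 A.

1.76×10^-4 A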